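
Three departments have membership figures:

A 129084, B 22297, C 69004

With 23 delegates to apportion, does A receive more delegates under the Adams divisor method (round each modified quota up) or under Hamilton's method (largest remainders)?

Adams: A 13, B 3, C 7.
Hamilton: A 14, B 2, C 7.
A gets 13 under Adams and 14 under Hamilton.

Hamilton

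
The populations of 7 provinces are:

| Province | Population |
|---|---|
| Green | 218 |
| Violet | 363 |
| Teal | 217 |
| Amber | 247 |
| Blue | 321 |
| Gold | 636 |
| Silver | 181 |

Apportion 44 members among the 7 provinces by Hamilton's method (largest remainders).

Total 2183; standard divisor 2183/44 ≈ 49.614.
Standard quotas: Green 4.394, Violet 7.317, Teal 4.374, Amber 4.978, Blue 6.470, Gold 12.819, Silver 3.648.
Lower quotas: Green 4, Violet 7, Teal 4, Amber 4, Blue 6, Gold 12, Silver 3 (sum 40, leaving 4 seats).
Remainders in descending order: Amber 0.978, Gold 0.819, Silver 0.648, Blue 0.470, Green 0.394, Teal 0.374, Violet 0.317.
Largest remainders: Amber, Gold, Silver, Blue receive the extra seats.

Green 4; Violet 7; Teal 4; Amber 5; Blue 7; Gold 13; Silver 4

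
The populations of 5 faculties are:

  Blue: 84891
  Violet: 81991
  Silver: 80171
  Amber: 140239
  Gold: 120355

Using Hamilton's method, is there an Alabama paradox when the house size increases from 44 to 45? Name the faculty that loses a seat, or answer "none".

At 44 seats: Blue 7, Violet 7, Silver 7, Amber 12, Gold 11.
At 45 seats: Blue 8, Violet 7, Silver 7, Amber 12, Gold 11.
No faculty's allocation decreased.

none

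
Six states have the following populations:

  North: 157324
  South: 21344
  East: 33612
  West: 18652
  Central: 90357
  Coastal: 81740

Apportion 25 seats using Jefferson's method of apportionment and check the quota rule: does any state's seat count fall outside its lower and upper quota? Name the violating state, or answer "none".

none

Standard quotas: North 9.759, South 1.324, East 2.085, West 1.157, Central 5.605, Coastal 5.070.
Jefferson allocation: North 10, South 1, East 2, West 1, Central 6, Coastal 5.
Every allocation lies between the lower and upper quota.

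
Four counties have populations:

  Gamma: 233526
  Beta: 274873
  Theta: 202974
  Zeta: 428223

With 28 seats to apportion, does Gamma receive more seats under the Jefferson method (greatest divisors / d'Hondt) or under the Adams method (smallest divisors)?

Adams

Jefferson: Gamma 5, Beta 7, Theta 5, Zeta 11.
Adams: Gamma 6, Beta 7, Theta 5, Zeta 10.
Gamma gets 5 under Jefferson and 6 under Adams.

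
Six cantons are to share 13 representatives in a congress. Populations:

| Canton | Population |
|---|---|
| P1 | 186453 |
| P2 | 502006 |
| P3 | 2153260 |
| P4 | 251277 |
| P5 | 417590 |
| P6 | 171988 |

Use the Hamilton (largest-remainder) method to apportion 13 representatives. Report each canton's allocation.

P1: 1, P2: 2, P3: 7, P4: 1, P5: 1, P6: 1

Standard divisor: 3682574 ÷ 13 ≈ 283274.923.
Standard quotas: P1 0.6582, P2 1.7722, P3 7.6013, P4 0.8870, P5 1.4742, P6 0.6071.
Lower quotas: P1 0, P2 1, P3 7, P4 0, P5 1, P6 0 (sum 9, leaving 4 seats).
Remainders in descending order: P4 0.8870, P2 0.7722, P1 0.6582, P6 0.6071, P3 0.6013, P5 0.4742.
Largest remainders: P4, P2, P1, P6 receive the extra seats.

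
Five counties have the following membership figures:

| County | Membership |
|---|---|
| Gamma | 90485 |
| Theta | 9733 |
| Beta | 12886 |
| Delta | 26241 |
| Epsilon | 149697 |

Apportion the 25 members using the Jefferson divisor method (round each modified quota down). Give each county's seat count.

Gamma=8, Theta=0, Beta=1, Delta=2, Epsilon=14

Standard divisor 289042/25 ≈ 11561.68; standard quotas: Gamma 7.826, Theta 0.842, Beta 1.115, Delta 2.270, Epsilon 12.948.
Rounding down gives 7, 0, 1, 2, 12 = 22 seats, so the divisor must be adjusted.
With modified divisor 10400: modified quotas Gamma 8.700, Theta 0.936, Beta 1.239, Delta 2.523, Epsilon 14.394.
Rounding down: Gamma 8, Theta 0, Beta 1, Delta 2, Epsilon 14 (total 25).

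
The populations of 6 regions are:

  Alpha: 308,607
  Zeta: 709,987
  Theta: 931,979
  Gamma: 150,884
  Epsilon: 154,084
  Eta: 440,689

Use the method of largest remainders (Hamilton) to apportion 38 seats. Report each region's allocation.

Alpha 5, Zeta 10, Theta 13, Gamma 2, Epsilon 2, Eta 6

The standard divisor is 2696230/38 ≈ 70953.421.
Standard quotas: Alpha 4.3494, Zeta 10.0064, Theta 13.1351, Gamma 2.1265, Epsilon 2.1716, Eta 6.2110.
Lower quotas: Alpha 4, Zeta 10, Theta 13, Gamma 2, Epsilon 2, Eta 6 (sum 37, leaving 1 seat).
Remainders in descending order: Alpha 0.3494, Eta 0.2110, Epsilon 0.1716, Theta 0.1351, Gamma 0.1265, Zeta 0.0064.
Largest remainder: Alpha receives the extra seat.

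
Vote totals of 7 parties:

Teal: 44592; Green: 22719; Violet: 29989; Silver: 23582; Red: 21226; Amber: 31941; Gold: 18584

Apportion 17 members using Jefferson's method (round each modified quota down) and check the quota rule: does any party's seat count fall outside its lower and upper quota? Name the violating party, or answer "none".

none

Standard quotas: Teal 3.935, Green 2.005, Violet 2.647, Silver 2.081, Red 1.873, Amber 2.819, Gold 1.640.
Jefferson allocation: Teal 4, Green 2, Violet 3, Silver 2, Red 2, Amber 3, Gold 1.
Every allocation lies between the lower and upper quota.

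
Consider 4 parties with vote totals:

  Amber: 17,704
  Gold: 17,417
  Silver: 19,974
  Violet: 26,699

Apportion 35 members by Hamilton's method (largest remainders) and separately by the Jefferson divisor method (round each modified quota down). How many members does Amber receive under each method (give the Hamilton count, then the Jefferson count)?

Hamilton: Amber 8, Gold 7, Silver 9, Violet 11.
Jefferson: Amber 7, Gold 7, Silver 9, Violet 12.
Amber gets 8 under Hamilton and 7 under Jefferson.

8 and 7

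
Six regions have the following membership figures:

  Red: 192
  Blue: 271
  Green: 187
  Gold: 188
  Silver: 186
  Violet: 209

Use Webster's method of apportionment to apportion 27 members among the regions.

Standard divisor 1233/27 ≈ 45.667; standard quotas: Red 4.204, Blue 5.934, Green 4.095, Gold 4.117, Silver 4.073, Violet 4.577.
Rounding to the nearest integer gives Red 4, Blue 6, Green 4, Gold 4, Silver 4, Violet 5 — total 27, matching the house size, so no adjustment is needed.

Red: 4, Blue: 6, Green: 4, Gold: 4, Silver: 4, Violet: 5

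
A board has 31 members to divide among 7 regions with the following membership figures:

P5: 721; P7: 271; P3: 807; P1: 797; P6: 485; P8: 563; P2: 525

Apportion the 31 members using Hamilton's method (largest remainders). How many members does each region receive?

P5=5; P7=2; P3=6; P1=6; P6=4; P8=4; P2=4

Total 4169; standard divisor 4169/31 ≈ 134.484.
Standard quotas: P5 5.361, P7 2.015, P3 6.001, P1 5.926, P6 3.606, P8 4.186, P2 3.904.
Lower quotas: P5 5, P7 2, P3 6, P1 5, P6 3, P8 4, P2 3 (sum 28, leaving 3 seats).
Remainders in descending order: P1 0.926, P2 0.904, P6 0.606, P5 0.361, P8 0.186, P7 0.015, P3 0.001.
The surplus seats go to P1, P2, P6.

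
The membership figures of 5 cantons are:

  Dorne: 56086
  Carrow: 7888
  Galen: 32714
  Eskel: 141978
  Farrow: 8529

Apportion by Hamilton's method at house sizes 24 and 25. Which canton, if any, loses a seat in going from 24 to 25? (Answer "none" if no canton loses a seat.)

At 24 seats: Dorne 5, Carrow 1, Galen 3, Eskel 14, Farrow 1.
At 25 seats: Dorne 6, Carrow 1, Galen 3, Eskel 14, Farrow 1.
No canton's allocation decreased.

none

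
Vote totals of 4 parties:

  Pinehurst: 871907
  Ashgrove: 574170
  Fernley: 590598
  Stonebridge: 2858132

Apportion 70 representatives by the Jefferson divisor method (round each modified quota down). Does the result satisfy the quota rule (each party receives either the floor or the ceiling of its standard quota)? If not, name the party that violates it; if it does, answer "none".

Stonebridge

Standard quotas: Pinehurst 12.469, Ashgrove 8.211, Fernley 8.446, Stonebridge 40.874.
Jefferson allocation: Pinehurst 12, Ashgrove 8, Fernley 8, Stonebridge 42.
Stonebridge has quota 40.874 (lower 40, upper 41) but receives 42 — outside the quota interval.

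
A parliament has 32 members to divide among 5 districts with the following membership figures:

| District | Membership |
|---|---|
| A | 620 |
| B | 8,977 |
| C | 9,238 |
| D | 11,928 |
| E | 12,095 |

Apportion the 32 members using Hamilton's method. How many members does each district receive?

Standard divisor: 42858 ÷ 32 ≈ 1339.312.
Standard quotas: A 0.4629, B 6.7027, C 6.8976, D 8.9061, E 9.0308.
Lower quotas: A 0, B 6, C 6, D 8, E 9 (sum 29, leaving 3 seats).
Remainders in descending order: D 0.9061, C 0.8976, B 0.7027, A 0.4629, E 0.0308.
The surplus seats go to D, C, B.

A 0; B 7; C 7; D 9; E 9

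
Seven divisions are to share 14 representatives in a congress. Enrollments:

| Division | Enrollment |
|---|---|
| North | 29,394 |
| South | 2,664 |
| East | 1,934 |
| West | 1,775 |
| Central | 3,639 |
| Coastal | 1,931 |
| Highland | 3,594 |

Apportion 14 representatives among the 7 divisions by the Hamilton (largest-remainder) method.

North 9; South 1; East 1; West 0; Central 1; Coastal 1; Highland 1

Standard divisor: 44931 ÷ 14 ≈ 3209.357.
Standard quotas: North 9.1588, South 0.8301, East 0.6026, West 0.5531, Central 1.1339, Coastal 0.6017, Highland 1.1199.
Lower quotas: North 9, South 0, East 0, West 0, Central 1, Coastal 0, Highland 1 (sum 11, leaving 3 seats).
Remainders in descending order: South 0.8301, East 0.6026, Coastal 0.6017, West 0.5531, North 0.1588, Central 0.1339, Highland 0.1199.
The surplus seats go to South, East, Coastal.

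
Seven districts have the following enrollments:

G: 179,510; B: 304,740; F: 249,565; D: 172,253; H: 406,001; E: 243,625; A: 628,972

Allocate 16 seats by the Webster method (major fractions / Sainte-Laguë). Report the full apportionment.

G: 1, B: 2, F: 2, D: 1, H: 3, E: 2, A: 5

Standard divisor 2184666/16 ≈ 136541.625; standard quotas: G 1.315, B 2.232, F 1.828, D 1.262, H 2.973, E 1.784, A 4.606.
Rounding to the nearest integer gives G 1, B 2, F 2, D 1, H 3, E 2, A 5 — total 16, matching the house size, so no adjustment is needed.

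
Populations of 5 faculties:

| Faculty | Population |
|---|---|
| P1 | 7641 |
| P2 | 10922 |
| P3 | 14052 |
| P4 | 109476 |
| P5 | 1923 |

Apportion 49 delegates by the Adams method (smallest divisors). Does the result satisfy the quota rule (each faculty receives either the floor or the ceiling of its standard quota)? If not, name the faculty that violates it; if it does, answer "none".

P4

Standard quotas: P1 2.600, P2 3.716, P3 4.781, P4 37.249, P5 0.654.
Adams allocation: P1 3, P2 4, P3 5, P4 36, P5 1.
P4 has quota 37.249 (lower 37, upper 38) but receives 36 — outside the quota interval.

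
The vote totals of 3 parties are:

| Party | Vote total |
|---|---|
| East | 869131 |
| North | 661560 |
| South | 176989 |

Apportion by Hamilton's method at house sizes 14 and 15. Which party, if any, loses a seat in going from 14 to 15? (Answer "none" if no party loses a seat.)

At 14 seats: East 7, North 5, South 2.
At 15 seats: East 8, North 6, South 1.
South drops from 2 to 1.

South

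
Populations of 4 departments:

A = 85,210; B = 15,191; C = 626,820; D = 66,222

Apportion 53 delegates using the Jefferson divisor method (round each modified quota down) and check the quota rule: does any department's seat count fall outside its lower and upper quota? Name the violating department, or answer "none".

C

Standard quotas: A 5.692, B 1.015, C 41.870, D 4.423.
Jefferson allocation: A 5, B 1, C 43, D 4.
C has quota 41.870 (lower 41, upper 42) but receives 43 — outside the quota interval.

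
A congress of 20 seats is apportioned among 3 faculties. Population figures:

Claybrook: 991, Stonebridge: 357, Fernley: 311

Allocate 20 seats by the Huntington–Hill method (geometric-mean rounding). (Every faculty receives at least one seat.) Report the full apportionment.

Claybrook=12, Stonebridge=4, Fernley=4

With divisor 83: modified quotas Claybrook 11.940, Stonebridge 4.301, Fernley 3.747.
Geometric-mean thresholds: Claybrook √(11·12)=11.489, Stonebridge √(4·5)=4.472, Fernley √(3·4)=3.464.
Each quota rounded against its threshold gives Claybrook 12, Stonebridge 4, Fernley 4 (total 20).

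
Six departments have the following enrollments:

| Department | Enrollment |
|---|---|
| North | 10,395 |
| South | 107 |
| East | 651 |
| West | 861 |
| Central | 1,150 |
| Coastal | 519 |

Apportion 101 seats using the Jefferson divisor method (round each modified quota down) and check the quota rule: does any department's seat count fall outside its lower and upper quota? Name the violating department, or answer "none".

North

Standard quotas: North 76.730, South 0.790, East 4.805, West 6.355, Central 8.489, Coastal 3.831.
Jefferson allocation: North 79, South 0, East 5, West 6, Central 8, Coastal 3.
North has quota 76.730 (lower 76, upper 77) but receives 79 — outside the quota interval.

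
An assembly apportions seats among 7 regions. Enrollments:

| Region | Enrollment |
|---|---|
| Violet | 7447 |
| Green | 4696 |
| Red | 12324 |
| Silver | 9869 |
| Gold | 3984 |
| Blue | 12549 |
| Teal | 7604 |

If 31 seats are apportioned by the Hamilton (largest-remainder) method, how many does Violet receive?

4

The standard divisor is 58473/31 ≈ 1886.226.
Standard quotas: Violet 3.9481, Green 2.4896, Red 6.5337, Silver 5.2321, Gold 2.1122, Blue 6.6530, Teal 4.0313.
Lower quotas: Violet 3, Green 2, Red 6, Silver 5, Gold 2, Blue 6, Teal 4 (sum 28, leaving 3 seats).
Remainders in descending order: Violet 0.9481, Blue 0.6530, Red 0.5337, Green 0.4896, Silver 0.2321, Gold 0.1122, Teal 0.0313.
The surplus seats go to Violet, Blue, Red.
Violet receives 4.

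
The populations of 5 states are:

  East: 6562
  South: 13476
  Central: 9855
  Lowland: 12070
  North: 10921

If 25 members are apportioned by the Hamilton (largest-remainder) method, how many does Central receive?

Standard divisor: 52884 ÷ 25 ≈ 2115.36.
Standard quotas: East 3.1021, South 6.3705, Central 4.6588, Lowland 5.7059, North 5.1627.
Lower quotas: East 3, South 6, Central 4, Lowland 5, North 5 (sum 23, leaving 2 seats).
Remainders in descending order: Lowland 0.7059, Central 0.6588, South 0.3705, North 0.1627, East 0.1021.
Largest remainders: Lowland, Central receive the extra seats.
Central receives 5.

5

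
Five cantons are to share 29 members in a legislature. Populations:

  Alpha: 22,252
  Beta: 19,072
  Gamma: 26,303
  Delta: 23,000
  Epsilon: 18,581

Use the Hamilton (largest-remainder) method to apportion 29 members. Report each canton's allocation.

The standard divisor is 109208/29 ≈ 3765.793.
Standard quotas: Alpha 5.9090, Beta 5.0645, Gamma 6.9847, Delta 6.1076, Epsilon 4.9342.
Lower quotas: Alpha 5, Beta 5, Gamma 6, Delta 6, Epsilon 4 (sum 26, leaving 3 seats).
Remainders in descending order: Gamma 0.9847, Epsilon 0.9342, Alpha 0.9090, Delta 0.1076, Beta 0.0645.
The surplus seats go to Gamma, Epsilon, Alpha.

Alpha: 6, Beta: 5, Gamma: 7, Delta: 6, Epsilon: 5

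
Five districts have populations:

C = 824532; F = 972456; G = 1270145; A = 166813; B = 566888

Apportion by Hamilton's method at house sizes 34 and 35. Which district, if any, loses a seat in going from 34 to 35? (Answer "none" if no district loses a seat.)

At 34 seats: C 7, F 9, G 11, A 2, B 5.
At 35 seats: C 8, F 9, G 12, A 1, B 5.
A drops from 2 to 1.

A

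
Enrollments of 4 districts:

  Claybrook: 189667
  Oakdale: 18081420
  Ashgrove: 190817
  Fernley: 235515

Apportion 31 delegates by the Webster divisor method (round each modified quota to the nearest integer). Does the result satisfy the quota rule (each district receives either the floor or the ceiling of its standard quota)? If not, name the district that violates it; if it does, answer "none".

Oakdale

Standard quotas: Claybrook 0.314, Oakdale 29.979, Ashgrove 0.316, Fernley 0.390.
Webster allocation: Claybrook 0, Oakdale 31, Ashgrove 0, Fernley 0.
Oakdale has quota 29.979 (lower 29, upper 30) but receives 31 — outside the quota interval.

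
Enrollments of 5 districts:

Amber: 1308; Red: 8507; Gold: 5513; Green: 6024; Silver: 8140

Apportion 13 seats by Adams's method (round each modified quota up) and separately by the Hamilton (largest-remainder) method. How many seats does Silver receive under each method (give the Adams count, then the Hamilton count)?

Adams: Amber 1, Red 4, Gold 2, Green 3, Silver 3.
Hamilton: Amber 0, Red 4, Gold 2, Green 3, Silver 4.
Silver gets 3 under Adams and 4 under Hamilton.

3 and 4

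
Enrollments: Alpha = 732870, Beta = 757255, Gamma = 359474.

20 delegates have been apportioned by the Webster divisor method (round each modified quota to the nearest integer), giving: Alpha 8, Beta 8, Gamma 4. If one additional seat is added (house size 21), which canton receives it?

Beta

Priority for the next seat is population ÷ (current seats + 0.5).
Priorities: Alpha 86220.000, Beta 89088.824, Gamma 79883.111.
Highest priority: Beta.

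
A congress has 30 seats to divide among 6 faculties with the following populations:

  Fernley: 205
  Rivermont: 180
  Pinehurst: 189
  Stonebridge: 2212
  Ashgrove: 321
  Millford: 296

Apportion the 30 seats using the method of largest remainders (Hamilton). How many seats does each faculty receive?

Fernley: 2, Rivermont: 1, Pinehurst: 2, Stonebridge: 19, Ashgrove: 3, Millford: 3

Total 3403; standard divisor 3403/30 ≈ 113.433.
Standard quotas: Fernley 1.807, Rivermont 1.587, Pinehurst 1.666, Stonebridge 19.500, Ashgrove 2.830, Millford 2.609.
Lower quotas: Fernley 1, Rivermont 1, Pinehurst 1, Stonebridge 19, Ashgrove 2, Millford 2 (sum 26, leaving 4 seats).
Remainders in descending order: Ashgrove 0.830, Fernley 0.807, Pinehurst 0.666, Millford 0.609, Rivermont 0.587, Stonebridge 0.500.
The surplus seats go to Ashgrove, Fernley, Pinehurst, Millford.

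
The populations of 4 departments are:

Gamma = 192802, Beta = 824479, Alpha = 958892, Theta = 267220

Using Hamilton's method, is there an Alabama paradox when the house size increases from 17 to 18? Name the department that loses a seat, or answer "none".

At 17 seats: Gamma 2, Beta 6, Alpha 7, Theta 2.
At 18 seats: Gamma 1, Beta 7, Alpha 8, Theta 2.
Gamma drops from 2 to 1.

Gamma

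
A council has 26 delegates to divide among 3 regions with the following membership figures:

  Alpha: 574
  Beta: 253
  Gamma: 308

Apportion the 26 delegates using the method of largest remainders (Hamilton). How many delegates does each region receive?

Alpha=13; Beta=6; Gamma=7

The standard divisor is 1135/26 ≈ 43.654.
Standard quotas: Alpha 13.149, Beta 5.796, Gamma 7.056.
Lower quotas: Alpha 13, Beta 5, Gamma 7 (sum 25, leaving 1 seat).
Remainders in descending order: Beta 0.796, Alpha 0.149, Gamma 0.056.
The surplus seat goes to Beta.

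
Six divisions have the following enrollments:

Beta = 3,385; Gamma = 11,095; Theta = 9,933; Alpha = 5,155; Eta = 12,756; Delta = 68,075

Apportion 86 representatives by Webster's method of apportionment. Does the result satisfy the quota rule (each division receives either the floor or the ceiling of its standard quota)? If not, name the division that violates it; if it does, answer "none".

Standard quotas: Beta 2.637, Gamma 8.643, Theta 7.738, Alpha 4.016, Eta 9.937, Delta 53.030.
Webster allocation: Beta 3, Gamma 9, Theta 8, Alpha 4, Eta 10, Delta 52.
Delta has quota 53.030 (lower 53, upper 54) but receives 52 — outside the quota interval.

Delta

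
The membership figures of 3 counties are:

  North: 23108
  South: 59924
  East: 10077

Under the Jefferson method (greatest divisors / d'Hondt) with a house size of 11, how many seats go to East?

1

Standard divisor 93109/11 ≈ 8464.455; standard quotas: North 2.730, South 7.079, East 1.191.
Rounding down gives 2, 7, 1 = 10 seats, so the divisor must be adjusted.
With modified divisor 7600: modified quotas North 3.041, South 7.885, East 1.326.
Rounding down: North 3, South 7, East 1 (total 11).
East receives 1.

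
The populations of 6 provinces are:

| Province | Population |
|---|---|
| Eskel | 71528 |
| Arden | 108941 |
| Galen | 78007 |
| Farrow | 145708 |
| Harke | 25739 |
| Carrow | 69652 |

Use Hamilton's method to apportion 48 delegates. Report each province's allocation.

Eskel 7, Arden 10, Galen 8, Farrow 14, Harke 2, Carrow 7

Standard divisor: 499575 ÷ 48 ≈ 10407.812.
Standard quotas: Eskel 6.8725, Arden 10.4672, Galen 7.4950, Farrow 13.9999, Harke 2.4730, Carrow 6.6923.
Lower quotas: Eskel 6, Arden 10, Galen 7, Farrow 13, Harke 2, Carrow 6 (sum 44, leaving 4 seats).
Remainders in descending order: Farrow 0.9999, Eskel 0.8725, Carrow 0.6923, Galen 0.4950, Harke 0.4730, Arden 0.4672.
The surplus seats go to Farrow, Eskel, Carrow, Galen.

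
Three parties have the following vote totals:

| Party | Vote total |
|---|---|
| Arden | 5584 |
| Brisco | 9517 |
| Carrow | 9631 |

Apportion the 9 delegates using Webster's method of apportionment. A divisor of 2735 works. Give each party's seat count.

Arden=2, Brisco=3, Carrow=4

With modified divisor 2735: modified quotas Arden 2.042, Brisco 3.480, Carrow 3.521.
Rounding to the nearest integer: Arden 2, Brisco 3, Carrow 4 (total 9).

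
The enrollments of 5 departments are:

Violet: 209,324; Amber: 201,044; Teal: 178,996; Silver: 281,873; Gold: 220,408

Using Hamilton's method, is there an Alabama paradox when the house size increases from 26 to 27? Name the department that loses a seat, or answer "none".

At 26 seats: Violet 5, Amber 5, Teal 4, Silver 7, Gold 5.
At 27 seats: Violet 5, Amber 5, Teal 4, Silver 7, Gold 6.
No department's allocation decreased.

none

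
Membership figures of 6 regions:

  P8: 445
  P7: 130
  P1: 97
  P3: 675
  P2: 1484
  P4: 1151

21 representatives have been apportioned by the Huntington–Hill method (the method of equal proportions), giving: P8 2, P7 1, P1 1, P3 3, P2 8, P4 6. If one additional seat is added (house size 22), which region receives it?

Priority for the next seat is population ÷ (√(s·(s+1))).
Priorities: P8 181.670, P7 91.924, P1 68.589, P3 194.856, P2 174.891, P4 177.603.
Highest priority: P3.

P3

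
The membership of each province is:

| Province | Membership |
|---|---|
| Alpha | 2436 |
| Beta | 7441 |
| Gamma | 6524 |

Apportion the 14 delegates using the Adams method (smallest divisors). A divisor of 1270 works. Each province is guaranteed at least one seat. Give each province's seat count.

Alpha=2, Beta=6, Gamma=6

With modified divisor 1270: modified quotas Alpha 1.918, Beta 5.859, Gamma 5.137.
Rounding up: Alpha 2, Beta 6, Gamma 6 (total 14).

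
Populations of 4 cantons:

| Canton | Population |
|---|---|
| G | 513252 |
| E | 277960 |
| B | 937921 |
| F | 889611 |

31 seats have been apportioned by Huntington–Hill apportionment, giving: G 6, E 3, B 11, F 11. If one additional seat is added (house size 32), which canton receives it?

Priority for the next seat is population ÷ (√(s·(s+1))).
Priorities: G 79196.503, E 80240.140, B 81635.545, F 77430.699.
Highest priority: B.

B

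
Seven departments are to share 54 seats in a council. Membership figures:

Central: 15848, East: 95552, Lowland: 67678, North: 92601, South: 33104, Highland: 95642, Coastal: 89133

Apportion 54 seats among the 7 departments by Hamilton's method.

Central: 2, East: 10, Lowland: 7, North: 10, South: 4, Highland: 11, Coastal: 10

Standard divisor: 489558 ÷ 54 ≈ 9065.889.
Standard quotas: Central 1.7481, East 10.5397, Lowland 7.4651, North 10.2142, South 3.6515, Highland 10.5497, Coastal 9.8317.
Lower quotas: Central 1, East 10, Lowland 7, North 10, South 3, Highland 10, Coastal 9 (sum 50, leaving 4 seats).
Remainders in descending order: Coastal 0.8317, Central 0.7481, South 0.6515, Highland 0.5497, East 0.5397, Lowland 0.4651, North 0.2142.
Largest remainders: Coastal, Central, South, Highland receive the extra seats.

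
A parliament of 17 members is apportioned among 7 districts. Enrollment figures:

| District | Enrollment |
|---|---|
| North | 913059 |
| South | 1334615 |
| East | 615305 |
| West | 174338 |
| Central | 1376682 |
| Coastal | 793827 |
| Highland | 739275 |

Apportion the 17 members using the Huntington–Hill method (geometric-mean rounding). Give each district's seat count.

North: 2, South: 4, East: 2, West: 1, Central: 4, Coastal: 2, Highland: 2

With divisor 379012: modified quotas North 2.409, South 3.521, East 1.623, West 0.460, Central 3.632, Coastal 2.094, Highland 1.951.
Geometric-mean thresholds: North √(2·3)=2.449, South √(3·4)=3.464, East √(1·2)=1.414, West (min 1), Central √(3·4)=3.464, Coastal √(2·3)=2.449, Highland √(1·2)=1.414.
Each quota rounded against its threshold gives North 2, South 4, East 2, West 1, Central 4, Coastal 2, Highland 2 (total 17).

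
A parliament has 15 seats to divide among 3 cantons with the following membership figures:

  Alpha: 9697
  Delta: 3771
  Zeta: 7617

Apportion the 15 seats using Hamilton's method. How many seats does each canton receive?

Alpha 7, Delta 3, Zeta 5

Total 21085; standard divisor 21085/15 ≈ 1405.667.
Standard quotas: Alpha 6.8985, Delta 2.6827, Zeta 5.4188.
Lower quotas: Alpha 6, Delta 2, Zeta 5 (sum 13, leaving 2 seats).
Remainders in descending order: Alpha 0.8985, Delta 0.6827, Zeta 0.4188.
The surplus seats go to Alpha, Delta.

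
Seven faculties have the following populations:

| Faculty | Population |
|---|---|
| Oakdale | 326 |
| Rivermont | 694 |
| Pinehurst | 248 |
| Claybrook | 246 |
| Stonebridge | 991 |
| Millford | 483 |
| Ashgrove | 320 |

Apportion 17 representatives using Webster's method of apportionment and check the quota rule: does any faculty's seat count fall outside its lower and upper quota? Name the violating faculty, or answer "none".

Standard quotas: Oakdale 1.675, Rivermont 3.567, Pinehurst 1.274, Claybrook 1.264, Stonebridge 5.093, Millford 2.482, Ashgrove 1.644.
Webster allocation: Oakdale 2, Rivermont 4, Pinehurst 1, Claybrook 1, Stonebridge 5, Millford 2, Ashgrove 2.
Every allocation lies between the lower and upper quota.

none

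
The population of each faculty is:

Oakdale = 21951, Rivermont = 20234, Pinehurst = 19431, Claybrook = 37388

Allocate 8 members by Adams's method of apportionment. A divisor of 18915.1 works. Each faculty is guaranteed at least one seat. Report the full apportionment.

With modified divisor 18915.1: modified quotas Oakdale 1.161, Rivermont 1.070, Pinehurst 1.027, Claybrook 1.977.
Rounding up: Oakdale 2, Rivermont 2, Pinehurst 2, Claybrook 2 (total 8).

Oakdale: 2, Rivermont: 2, Pinehurst: 2, Claybrook: 2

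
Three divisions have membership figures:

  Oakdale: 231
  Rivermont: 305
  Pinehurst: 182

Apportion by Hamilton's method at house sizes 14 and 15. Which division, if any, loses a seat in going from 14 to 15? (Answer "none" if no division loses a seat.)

At 14 seats: Oakdale 4, Rivermont 6, Pinehurst 4.
At 15 seats: Oakdale 5, Rivermont 6, Pinehurst 4.
No division's allocation decreased.

none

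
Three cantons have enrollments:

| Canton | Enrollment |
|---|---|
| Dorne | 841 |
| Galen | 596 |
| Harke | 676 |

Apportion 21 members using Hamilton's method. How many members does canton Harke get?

7

The standard divisor is 2113/21 ≈ 100.619.
Standard quotas: Dorne 8.358, Galen 5.923, Harke 6.718.
Lower quotas: Dorne 8, Galen 5, Harke 6 (sum 19, leaving 2 seats).
Remainders in descending order: Galen 0.923, Harke 0.718, Dorne 0.358.
Largest remainders: Galen, Harke receive the extra seats.
Harke receives 7.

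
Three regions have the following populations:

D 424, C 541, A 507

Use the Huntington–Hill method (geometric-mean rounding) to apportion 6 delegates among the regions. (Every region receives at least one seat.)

D 2, C 2, A 2

With divisor 260: modified quotas D 1.631, C 2.081, A 1.950.
Geometric-mean thresholds: D √(1·2)=1.414, C √(2·3)=2.449, A √(1·2)=1.414.
Each quota rounded against its threshold gives D 2, C 2, A 2 (total 6).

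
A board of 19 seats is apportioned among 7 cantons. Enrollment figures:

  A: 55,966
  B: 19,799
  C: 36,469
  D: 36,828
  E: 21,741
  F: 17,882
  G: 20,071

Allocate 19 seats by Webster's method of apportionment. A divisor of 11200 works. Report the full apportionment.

With modified divisor 11200: modified quotas A 4.997, B 1.768, C 3.256, D 3.288, E 1.941, F 1.597, G 1.792.
Rounding to the nearest integer: A 5, B 2, C 3, D 3, E 2, F 2, G 2 (total 19).

A 5, B 2, C 3, D 3, E 2, F 2, G 2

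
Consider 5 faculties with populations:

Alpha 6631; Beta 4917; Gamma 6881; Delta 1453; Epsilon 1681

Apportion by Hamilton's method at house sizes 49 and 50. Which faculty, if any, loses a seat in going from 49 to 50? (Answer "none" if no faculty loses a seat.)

At 49 seats: Alpha 15, Beta 11, Gamma 16, Delta 3, Epsilon 4.
At 50 seats: Alpha 15, Beta 12, Gamma 16, Delta 3, Epsilon 4.
No faculty's allocation decreased.

none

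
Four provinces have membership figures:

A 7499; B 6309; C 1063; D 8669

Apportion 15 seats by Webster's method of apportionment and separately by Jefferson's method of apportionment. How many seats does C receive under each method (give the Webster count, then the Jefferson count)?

Webster: A 5, B 4, C 1, D 5.
Jefferson: A 5, B 4, C 0, D 6.
C gets 1 under Webster and 0 under Jefferson.

1 and 0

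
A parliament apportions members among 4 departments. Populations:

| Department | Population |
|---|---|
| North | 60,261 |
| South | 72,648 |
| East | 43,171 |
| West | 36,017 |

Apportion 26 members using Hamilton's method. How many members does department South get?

9

Total 212097; standard divisor 212097/26 ≈ 8157.577.
Standard quotas: North 7.3871, South 8.9056, East 5.2921, West 4.4152.
Lower quotas: North 7, South 8, East 5, West 4 (sum 24, leaving 2 seats).
Remainders in descending order: South 0.9056, West 0.4152, North 0.3871, East 0.2921.
The surplus seats go to South, West.
South receives 9.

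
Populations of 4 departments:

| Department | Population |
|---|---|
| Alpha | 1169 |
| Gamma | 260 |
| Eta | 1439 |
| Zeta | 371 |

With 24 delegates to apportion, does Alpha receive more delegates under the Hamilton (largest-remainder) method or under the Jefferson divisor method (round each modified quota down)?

Hamilton: Alpha 8, Gamma 2, Eta 11, Zeta 3.
Jefferson: Alpha 9, Gamma 2, Eta 11, Zeta 2.
Alpha gets 8 under Hamilton and 9 under Jefferson.

Jefferson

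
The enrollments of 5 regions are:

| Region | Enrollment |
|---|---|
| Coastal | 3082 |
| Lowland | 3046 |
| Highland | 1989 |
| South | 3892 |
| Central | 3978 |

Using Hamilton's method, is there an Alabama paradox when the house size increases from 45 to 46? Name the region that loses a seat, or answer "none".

none

At 45 seats: Coastal 9, Lowland 8, Highland 6, South 11, Central 11.
At 46 seats: Coastal 9, Lowland 9, Highland 6, South 11, Central 11.
No region's allocation decreased.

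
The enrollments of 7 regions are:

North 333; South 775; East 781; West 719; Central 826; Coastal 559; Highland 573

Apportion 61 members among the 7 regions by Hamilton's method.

Total 4566; standard divisor 4566/61 ≈ 74.852.
Standard quotas: North 4.449, South 10.354, East 10.434, West 9.606, Central 11.035, Coastal 7.468, Highland 7.655.
Lower quotas: North 4, South 10, East 10, West 9, Central 11, Coastal 7, Highland 7 (sum 58, leaving 3 seats).
Remainders in descending order: Highland 0.655, West 0.606, Coastal 0.468, North 0.449, East 0.434, South 0.354, Central 0.035.
Largest remainders: Highland, West, Coastal receive the extra seats.

North 4, South 10, East 10, West 10, Central 11, Coastal 8, Highland 8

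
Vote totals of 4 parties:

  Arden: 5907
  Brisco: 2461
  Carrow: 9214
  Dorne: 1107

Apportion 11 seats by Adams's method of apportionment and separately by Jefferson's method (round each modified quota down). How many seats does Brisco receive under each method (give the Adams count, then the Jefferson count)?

2 and 1

Adams: Arden 3, Brisco 2, Carrow 5, Dorne 1.
Jefferson: Arden 4, Brisco 1, Carrow 6, Dorne 0.
Brisco gets 2 under Adams and 1 under Jefferson.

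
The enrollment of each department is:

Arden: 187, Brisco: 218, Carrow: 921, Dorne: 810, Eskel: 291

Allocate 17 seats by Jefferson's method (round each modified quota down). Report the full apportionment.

Standard divisor 2427/17 ≈ 142.765; standard quotas: Arden 1.310, Brisco 1.527, Carrow 6.451, Dorne 5.674, Eskel 2.038.
Rounding down gives 1, 1, 6, 5, 2 = 15 seats, so the divisor must be adjusted.
With modified divisor 120: modified quotas Arden 1.558, Brisco 1.817, Carrow 7.675, Dorne 6.750, Eskel 2.425.
Rounding down: Arden 1, Brisco 1, Carrow 7, Dorne 6, Eskel 2 (total 17).

Arden=1; Brisco=1; Carrow=7; Dorne=6; Eskel=2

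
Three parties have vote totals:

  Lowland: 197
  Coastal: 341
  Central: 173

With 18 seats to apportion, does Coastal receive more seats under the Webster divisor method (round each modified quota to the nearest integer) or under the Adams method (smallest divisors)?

Webster: Lowland 5, Coastal 9, Central 4.
Adams: Lowland 5, Coastal 8, Central 5.
Coastal gets 9 under Webster and 8 under Adams.

Webster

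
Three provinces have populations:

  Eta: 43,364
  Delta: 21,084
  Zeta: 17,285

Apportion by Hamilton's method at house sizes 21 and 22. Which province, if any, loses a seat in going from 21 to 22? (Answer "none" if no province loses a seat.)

At 21 seats: Eta 11, Delta 5, Zeta 5.
At 22 seats: Eta 12, Delta 6, Zeta 4.
Zeta drops from 5 to 4.

Zeta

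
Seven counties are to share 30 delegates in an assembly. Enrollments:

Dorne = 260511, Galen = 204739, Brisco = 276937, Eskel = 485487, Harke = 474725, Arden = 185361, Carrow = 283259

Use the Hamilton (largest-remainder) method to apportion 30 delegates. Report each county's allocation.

Total 2171019; standard divisor 2171019/30 ≈ 72367.3.
Standard quotas: Dorne 3.5998, Galen 2.8292, Brisco 3.8268, Eskel 6.7087, Harke 6.5599, Arden 2.5614, Carrow 3.9142.
Lower quotas: Dorne 3, Galen 2, Brisco 3, Eskel 6, Harke 6, Arden 2, Carrow 3 (sum 25, leaving 5 seats).
Remainders in descending order: Carrow 0.9142, Galen 0.8292, Brisco 0.8268, Eskel 0.7087, Dorne 0.5998, Arden 0.5614, Harke 0.5599.
Largest remainders: Carrow, Galen, Brisco, Eskel, Dorne receive the extra seats.

Dorne 4, Galen 3, Brisco 4, Eskel 7, Harke 6, Arden 2, Carrow 4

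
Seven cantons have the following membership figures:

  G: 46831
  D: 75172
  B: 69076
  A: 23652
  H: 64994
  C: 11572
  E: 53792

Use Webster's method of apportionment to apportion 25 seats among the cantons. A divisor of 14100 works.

With modified divisor 14100: modified quotas G 3.321, D 5.331, B 4.899, A 1.677, H 4.610, C 0.821, E 3.815.
Rounding to the nearest integer: G 3, D 5, B 5, A 2, H 5, C 1, E 4 (total 25).

G 3, D 5, B 5, A 2, H 5, C 1, E 4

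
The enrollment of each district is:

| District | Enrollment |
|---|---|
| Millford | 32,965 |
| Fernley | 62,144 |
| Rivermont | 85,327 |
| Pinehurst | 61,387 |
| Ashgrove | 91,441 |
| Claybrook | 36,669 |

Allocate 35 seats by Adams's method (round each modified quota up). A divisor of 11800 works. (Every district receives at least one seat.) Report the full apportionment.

With modified divisor 11800: modified quotas Millford 2.794, Fernley 5.266, Rivermont 7.231, Pinehurst 5.202, Ashgrove 7.749, Claybrook 3.108.
Rounding up: Millford 3, Fernley 6, Rivermont 8, Pinehurst 6, Ashgrove 8, Claybrook 4 (total 35).

Millford=3; Fernley=6; Rivermont=8; Pinehurst=6; Ashgrove=8; Claybrook=4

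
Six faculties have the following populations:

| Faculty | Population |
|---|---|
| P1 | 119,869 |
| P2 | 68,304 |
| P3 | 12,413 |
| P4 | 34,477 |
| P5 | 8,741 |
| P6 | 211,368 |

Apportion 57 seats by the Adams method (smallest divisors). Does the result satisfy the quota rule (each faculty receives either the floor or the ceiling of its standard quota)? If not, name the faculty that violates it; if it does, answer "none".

P6

Standard quotas: P1 15.011, P2 8.554, P3 1.554, P4 4.317, P5 1.095, P6 26.469.
Adams allocation: P1 15, P2 8, P3 2, P4 5, P5 2, P6 25.
P6 has quota 26.469 (lower 26, upper 27) but receives 25 — outside the quota interval.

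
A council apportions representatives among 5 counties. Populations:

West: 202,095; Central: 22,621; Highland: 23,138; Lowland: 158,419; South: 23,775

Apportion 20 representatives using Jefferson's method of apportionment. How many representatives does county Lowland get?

7

Standard divisor 430048/20 ≈ 21502.4; standard quotas: West 9.399, Central 1.052, Highland 1.076, Lowland 7.368, South 1.106.
Rounding down gives 9, 1, 1, 7, 1 = 19 seats, so the divisor must be adjusted.
With modified divisor 20000: modified quotas West 10.105, Central 1.131, Highland 1.157, Lowland 7.921, South 1.189.
Rounding down: West 10, Central 1, Highland 1, Lowland 7, South 1 (total 20).
Lowland receives 7.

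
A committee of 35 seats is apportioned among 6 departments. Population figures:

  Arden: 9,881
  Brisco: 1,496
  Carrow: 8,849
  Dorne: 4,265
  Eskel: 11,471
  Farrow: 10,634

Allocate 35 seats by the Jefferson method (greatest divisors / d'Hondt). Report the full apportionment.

Standard divisor 46596/35 ≈ 1331.314; standard quotas: Arden 7.422, Brisco 1.124, Carrow 6.647, Dorne 3.204, Eskel 8.616, Farrow 7.988.
Rounding down gives 7, 1, 6, 3, 8, 7 = 32 seats, so the divisor must be adjusted.
With modified divisor 1250: modified quotas Arden 7.905, Brisco 1.197, Carrow 7.079, Dorne 3.412, Eskel 9.177, Farrow 8.507.
Rounding down: Arden 7, Brisco 1, Carrow 7, Dorne 3, Eskel 9, Farrow 8 (total 35).

Arden 7, Brisco 1, Carrow 7, Dorne 3, Eskel 9, Farrow 8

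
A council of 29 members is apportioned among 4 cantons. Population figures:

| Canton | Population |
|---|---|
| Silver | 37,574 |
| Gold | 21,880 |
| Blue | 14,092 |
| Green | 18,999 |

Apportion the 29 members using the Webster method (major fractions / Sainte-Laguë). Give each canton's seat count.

Silver 12, Gold 7, Blue 4, Green 6

Standard divisor 92545/29 ≈ 3191.207; standard quotas: Silver 11.774, Gold 6.856, Blue 4.416, Green 5.954.
Rounding to the nearest integer gives Silver 12, Gold 7, Blue 4, Green 6 — total 29, matching the house size, so no adjustment is needed.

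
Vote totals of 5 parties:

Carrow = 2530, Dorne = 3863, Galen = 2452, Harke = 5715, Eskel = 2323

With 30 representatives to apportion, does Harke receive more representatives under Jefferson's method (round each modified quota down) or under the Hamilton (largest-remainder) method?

Jefferson

Jefferson: Carrow 4, Dorne 7, Galen 4, Harke 11, Eskel 4.
Hamilton: Carrow 5, Dorne 7, Galen 4, Harke 10, Eskel 4.
Harke gets 11 under Jefferson and 10 under Hamilton.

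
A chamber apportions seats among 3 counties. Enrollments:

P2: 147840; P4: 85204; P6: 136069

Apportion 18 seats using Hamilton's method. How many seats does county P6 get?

The standard divisor is 369113/18 ≈ 20506.278.
Standard quotas: P2 7.2095, P4 4.1550, P6 6.6355.
Lower quotas: P2 7, P4 4, P6 6 (sum 17, leaving 1 seat).
Remainders in descending order: P6 0.6355, P2 0.2095, P4 0.1550.
Largest remainder: P6 receives the extra seat.
P6 receives 7.

7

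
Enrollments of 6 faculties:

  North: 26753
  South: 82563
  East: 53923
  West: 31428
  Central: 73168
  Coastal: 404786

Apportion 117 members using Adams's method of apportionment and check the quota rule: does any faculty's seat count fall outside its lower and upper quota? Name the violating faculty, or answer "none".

Coastal

Standard quotas: North 4.654, South 14.362, East 9.380, West 5.467, Central 12.727, Coastal 70.411.
Adams allocation: North 5, South 14, East 10, West 6, Central 13, Coastal 69.
Coastal has quota 70.411 (lower 70, upper 71) but receives 69 — outside the quota interval.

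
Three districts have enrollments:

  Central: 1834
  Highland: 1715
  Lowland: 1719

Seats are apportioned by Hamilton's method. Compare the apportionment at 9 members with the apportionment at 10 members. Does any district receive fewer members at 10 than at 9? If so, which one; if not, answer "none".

At 9 seats: Central 3, Highland 3, Lowland 3.
At 10 seats: Central 4, Highland 3, Lowland 3.
No district's allocation decreased.

none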